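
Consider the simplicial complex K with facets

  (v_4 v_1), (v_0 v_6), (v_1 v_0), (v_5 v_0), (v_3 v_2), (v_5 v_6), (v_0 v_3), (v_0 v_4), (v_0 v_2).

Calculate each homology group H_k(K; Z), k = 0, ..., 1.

H_0 ≅ Z,  H_1 ≅ Z^3.

Take the total order v_0 < v_1 < v_2 < v_3 < v_4 < v_5 < v_6 on the vertex set. Then K (dimension 1) consists of the simplices:

  0-simplices (7): [v_0], [v_1], [v_2], [v_3], [v_4], [v_5], [v_6]
  1-simplices (9): [v_0,v_1], [v_0,v_2], [v_0,v_3], [v_0,v_4], [v_0,v_5], [v_0,v_6], [v_1,v_4], [v_2,v_3], [v_5,v_6]

so the chain groups are C_0 ≅ Z^7, C_1 ≅ Z^9.

∂_1: C_1 → C_0 sends each edge [p,q] (with p < q) to q − p. For instance
  ∂[v_0,v_5] = [v_5] − [v_0].
As a 7×9 matrix over Z this has rank 6, with invariant factors (1,1,1,1,1,1).

Reading off H_k = ker ∂_k / im ∂_{k+1}:

  H_0: rank C_0 − rank ∂_1 = 7 − 6 = 1, and the invariant factors of ∂_1 are all 1, so H_0 ≅ Z.
  H_1: rank ker ∂_1 − rank ∂_2 = (9 − 6) − 0 = 3, and there is no ∂_2, so H_1 ≅ Z^3.

(K is a triangulation of a wedge of 3 circles.)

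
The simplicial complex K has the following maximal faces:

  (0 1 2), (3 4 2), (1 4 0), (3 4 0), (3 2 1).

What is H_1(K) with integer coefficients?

H_1 = Z.

K has 5 vertices, 10 edges, 5 triangles.
rank ∂_1 = 4, rank ∂_2 = 5 ⇒ b_1 = 10 − 4 − 5 = 1; all invariant factors of ∂_2 are 1 so no torsion. So H_1 ≅ Z.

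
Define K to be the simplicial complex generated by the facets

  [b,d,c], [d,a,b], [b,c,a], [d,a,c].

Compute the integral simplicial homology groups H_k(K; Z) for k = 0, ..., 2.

K has 4 vertices, 6 edges, 4 triangles.
rank ∂_0 = 0, rank ∂_1 = 3 ⇒ b_0 = 4 − 0 − 3 = 1; all invariant factors of ∂_1 are 1 so no torsion. So H_0 = Z.
rank ∂_1 = 3, rank ∂_2 = 3 ⇒ b_1 = 6 − 3 − 3 = 0; all invariant factors of ∂_2 are 1 so no torsion. So H_1 = 0.
rank ∂_2 = 3, rank ∂_3 = 0 ⇒ b_2 = 4 − 3 − 0 = 1. So H_2 = Z.

H_0 ≅ Z,  H_1 = 0,  H_2 ≅ Z.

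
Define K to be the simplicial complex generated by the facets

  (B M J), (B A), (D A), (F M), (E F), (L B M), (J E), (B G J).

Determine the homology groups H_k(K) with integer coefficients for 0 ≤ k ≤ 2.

We work with the vertex ordering A < B < D < E < F < G < J < L < M. The simplices of K, each written with vertices in increasing order, are:

  0-simplices (9): A, B, D, E, F, G, J, L, M
  1-simplices (12): AB, AD, BG, BJ, BL, BM, EF, EJ, FM, GJ, JM, LM
  2-simplices (3): BGJ, BJM, BLM

Hence C_0 ≅ Z^9, C_1 ≅ Z^12, C_2 ≅ Z^3.

The boundary map ∂_1: C_1 → C_0 maps an edge to its endpoints' difference, ∂[p,q] = q − p. For instance
  ∂EF = F − E.
As a 9×12 matrix over Z this has rank 8, with invariant factors (1,1,1,1,1,1,1,1).

Boundary ∂_2: C_2 → C_1 acts by ∂[p,q,r] = [q,r] − [p,r] + [p,q]. For instance
  ∂BGJ = GJ − BJ + BG,
  ∂BJM = JM − BM + BJ.
As a 12×3 matrix over Z this has rank 3, with invariant factors (1,1,1).

Computing H_k = (kernel of ∂_k) / (image of ∂_{k+1}):

  H_0: rank C_0 − rank ∂_1 = 9 − 8 = 1, and the invariant factors of ∂_1 are all 1, so H_0 ≅ Z.
  H_1: rank ker ∂_1 − rank ∂_2 = (12 − 8) − 3 = 1, and the invariant factors of ∂_2 are all 1, so H_1 ≅ Z.
  H_2: rank ker ∂_2 − rank ∂_3 = (3 − 3) − 0 = 0, and there is no ∂_3, so H_2 ≅ 0.

As a check, the Euler characteristic is 9 − 12 + 3 = 0, which agrees with 1 − 1 + 0 = 0.

H_0 = Z,  H_1 = Z,  H_2 = 0.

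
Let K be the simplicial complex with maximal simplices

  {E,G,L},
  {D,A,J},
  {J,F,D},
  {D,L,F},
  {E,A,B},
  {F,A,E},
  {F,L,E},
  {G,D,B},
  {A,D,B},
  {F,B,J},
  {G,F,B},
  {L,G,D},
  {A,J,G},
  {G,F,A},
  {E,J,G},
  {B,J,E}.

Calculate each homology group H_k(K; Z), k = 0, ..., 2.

Take the total order A < B < D < E < F < G < J < L on the vertex set. Then K (dimension 2) consists of the simplices:

  0-simplices (8): A, B, D, E, F, G, J, L
  1-simplices (24): AB, AD, AE, AF, AG, AJ, BD, BE, BF, BG, BJ, DF, DG, DJ, DL, EF, EG, EJ, EL, FG, FJ, FL, GJ, GL
  2-simplices (16): ABD, ABE, ADJ, AEF, AFG, AGJ, BDG, BEJ, BFG, BFJ, DFJ, DFL, DGL, EFL, EGJ, EGL

so the chain groups are C_0 ≅ Z^8, C_1 ≅ Z^24, C_2 ≅ Z^16.

Boundary ∂_1: C_1 → C_0 maps an edge to its endpoints' difference, ∂[p,q] = q − p.
This gives a 8×24 integer matrix of rank 7; reducing to Smith normal form yields diagonal entries (1,1,1,1,1,1,1).

Boundary ∂_2: C_2 → C_1 maps a triangle to the signed sum of its edges. For instance
  ∂DFJ = FJ − DJ + DF,
  ∂EFL = FL − EL + EF.
The resulting 24×16 matrix has rank 15, and its Smith normal form has invariant factors (1,1,1,1,1,1,1,1,1,1,1,1,1,1,1).

From H_k ≅ ker(∂_k) / im(∂_{k+1}) we obtain:

  H_0: rank C_0 − rank ∂_1 = 8 − 7 = 1, and the invariant factors of ∂_1 are all 1, so H_0 = Z.
  H_1: rank ker ∂_1 − rank ∂_2 = (24 − 7) − 15 = 2, and the invariant factors of ∂_2 are all 1, so H_1 = Z^2.
  H_2: rank ker ∂_2 − rank ∂_3 = (16 − 15) − 0 = 1, and there is no ∂_3, so H_2 = Z.

H_0 ≅ Z,  H_1 ≅ Z^2,  H_2 ≅ Z.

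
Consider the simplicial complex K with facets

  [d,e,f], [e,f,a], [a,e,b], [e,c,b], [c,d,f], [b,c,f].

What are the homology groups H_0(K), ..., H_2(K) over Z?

H_0 ≅ Z,  H_1 ≅ Z,  H_2 = 0.

Fix the vertex order a < b < c < d < e < f and write every simplex with vertices in increasing order. Then dim K = 2 and the simplices of K are:

  0-simplices (6): a, b, c, d, e, f
  1-simplices (12): ab, ae, af, bc, be, bf, cd, ce, cf, de, df, ef
  2-simplices (6): abe, aef, bce, bcf, cdf, def

Hence C_0 ≅ Z^6, C_1 ≅ Z^12, C_2 ≅ Z^6.

∂_1: C_1 → C_0 maps an edge to its endpoints' difference, ∂[p,q] = q − p.
The resulting 6×12 matrix has rank 5, and its Smith normal form has invariant factors (1,1,1,1,1).

Boundary ∂_2: C_2 → C_1 maps a triangle to the signed sum of its edges. For instance
  ∂bce = ce − be + bc,
  ∂abe = be − ae + ab.
The 12×6 boundary matrix has rank 6 and Smith normal form diag(1,1,1,1,1,1).

From H_k ≅ ker(∂_k) / im(∂_{k+1}) we obtain:

  H_0: rank C_0 − rank ∂_1 = 6 − 5 = 1, and the invariant factors of ∂_1 are all 1, so H_0 = Z.
  H_1: rank ker ∂_1 − rank ∂_2 = (12 − 5) − 6 = 1, and the invariant factors of ∂_2 are all 1, so H_1 = Z.
  H_2: rank ker ∂_2 − rank ∂_3 = (6 − 6) − 0 = 0, and there is no ∂_3, so H_2 = 0.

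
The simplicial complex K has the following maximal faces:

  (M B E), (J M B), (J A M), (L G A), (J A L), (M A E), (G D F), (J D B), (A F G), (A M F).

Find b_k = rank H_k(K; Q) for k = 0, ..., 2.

b_0 = 1, b_1 = 1, b_2 = 0.

Fix the vertex order A < B < D < E < F < G < J < L < M and write every simplex with vertices in increasing order. Then dim K = 2 and the simplices of K are:

  0-simplices (9): A, B, D, E, F, G, J, L, M
  1-simplices (19): AE, AF, AG, AJ, AL, AM, BD, BE, BJ, BM, DF, DG, DJ, EM, FG, FM, GL, JL, JM
  2-simplices (10): AEM, AFG, AFM, AGL, AJL, AJM, BDJ, BEM, BJM, DFG

giving chain groups C_0 ≅ Z^9, C_1 ≅ Z^19, C_2 ≅ Z^10.

Boundary ∂_1: C_1 → C_0 is given by ∂[p,q] = [q] − [p].
The resulting 9×19 matrix has rank 8, and its Smith normal form has invariant factors (1,1,1,1,1,1,1,1).

The boundary map ∂_2: C_2 → C_1 maps a triangle to the signed sum of its edges. For instance
  ∂DFG = FG − DG + DF,
  ∂AEM = EM − AM + AE.
The resulting 19×10 matrix has rank 10, and its Smith normal form has invariant factors (1,1,1,1,1,1,1,1,1,1).

From H_k ≅ ker(∂_k) / im(∂_{k+1}) we obtain:

  H_0: rank C_0 − rank ∂_1 = 9 − 8 = 1, and the invariant factors of ∂_1 are all 1, so H_0 = Z.
  H_1: rank ker ∂_1 − rank ∂_2 = (19 − 8) − 10 = 1, and the invariant factors of ∂_2 are all 1, so H_1 = Z.
  H_2: rank ker ∂_2 − rank ∂_3 = (10 − 10) − 0 = 0, and there is no ∂_3, so H_2 = 0.

As a check, the Euler characteristic is 9 − 19 + 10 = 0, which agrees with 1 − 1 + 0 = 0.

Hence the Betti numbers are b_0 = 1, b_1 = 1, b_2 = 0.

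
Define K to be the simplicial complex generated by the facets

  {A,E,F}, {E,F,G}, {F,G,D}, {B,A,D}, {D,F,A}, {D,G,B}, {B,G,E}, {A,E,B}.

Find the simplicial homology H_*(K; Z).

H_0 ≅ Z,  H_1 = 0,  H_2 ≅ Z.

K has 6 vertices, 12 edges, 8 triangles.
rank ∂_0 = 0, rank ∂_1 = 5 ⇒ b_0 = 6 − 0 − 5 = 1; all invariant factors of ∂_1 are 1 so no torsion. So H_0 ≅ Z.
rank ∂_1 = 5, rank ∂_2 = 7 ⇒ b_1 = 12 − 5 − 7 = 0; all invariant factors of ∂_2 are 1 so no torsion. So H_1 ≅ 0.
rank ∂_2 = 7, rank ∂_3 = 0 ⇒ b_2 = 8 − 7 − 0 = 1. So H_2 ≅ Z.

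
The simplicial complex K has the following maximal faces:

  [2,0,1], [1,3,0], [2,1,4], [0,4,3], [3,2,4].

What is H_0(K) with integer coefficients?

Order the vertices as 0 < 1 < 2 < 3 < 4. Listing each simplex with vertices in this order, K has dimension 2 with simplices:

  0-simplices (5): [0], [1], [2], [3], [4]
  1-simplices (10): [0,1], [0,2], [0,3], [0,4], [1,2], [1,3], [1,4], [2,3], [2,4], [3,4]
  2-simplices (5): [0,1,2], [0,1,3], [0,3,4], [1,2,4], [2,3,4]

giving chain groups C_0 ≅ Z^5, C_1 ≅ Z^10, C_2 ≅ Z^5.

∂_1: C_1 → C_0 is given by ∂[p,q] = [q] − [p]. For instance
  ∂[1,3] = [3] − [1].
This gives a 5×10 integer matrix of rank 4; reducing to Smith normal form yields diagonal entries (1,1,1,1).

The boundary map ∂_2: C_2 → C_1 acts by ∂[p,q,r] = [q,r] − [p,r] + [p,q]. For instance
  ∂[0,1,3] = [1,3] − [0,3] + [0,1],
  ∂[0,1,2] = [1,2] − [0,2] + [0,1].
This gives a 10×5 integer matrix of rank 5; reducing to Smith normal form yields diagonal entries (1,1,1,1,1).

Reading off H_k = ker ∂_k / im ∂_{k+1}:

  H_0: rank C_0 − rank ∂_1 = 5 − 4 = 1, and the invariant factors of ∂_1 are all 1, so H_0 = Z.

(K is a triangulation of the Möbius band.)

H_0 ≅ Z.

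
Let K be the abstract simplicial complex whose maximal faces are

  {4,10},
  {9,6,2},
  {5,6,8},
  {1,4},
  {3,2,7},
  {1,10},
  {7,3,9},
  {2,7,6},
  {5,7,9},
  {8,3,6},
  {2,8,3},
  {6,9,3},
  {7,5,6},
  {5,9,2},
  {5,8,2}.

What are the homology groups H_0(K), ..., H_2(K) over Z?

H_0 ≅ Z^2,  H_1 ≅ Z ⊕ Z/2,  H_2 = 0.

We work with the vertex ordering 1 < 2 < 3 < 4 < 5 < 6 < 7 < 8 < 9 < 10. The simplices of K, each written with vertices in increasing order, are:

  0-simplices (10): [1], [2], [3], [4], [5], [6], [7], [8], [9], [10]
  1-simplices (21): [1,4], [1,10], [2,3], [2,5], [2,6], [2,7], [2,8], [2,9], [3,6], [3,7], [3,8], [3,9], [4,10], [5,6], [5,7], [5,8], [5,9], [6,7], [6,8], [6,9], [7,9]
  2-simplices (12): [2,3,7], [2,3,8], [2,5,8], [2,5,9], [2,6,7], [2,6,9], [3,6,8], [3,6,9], [3,7,9], [5,6,7], [5,6,8], [5,7,9]

Hence C_0 ≅ Z^10, C_1 ≅ Z^21, C_2 ≅ Z^12.

∂_1: C_1 → C_0 sends each edge [p,q] (with p < q) to q − p.
This gives a 10×21 integer matrix of rank 8; reducing to Smith normal form yields diagonal entries (1,1,1,1,1,1,1,1).

Boundary ∂_2: C_2 → C_1 sends each 2-simplex [p,q,r] to [q,r] − [p,r] + [p,q]. For instance
  ∂[5,7,9] = [7,9] − [5,9] + [5,7],
  ∂[2,3,7] = [3,7] − [2,7] + [2,3].
As a 21×12 matrix over Z this has rank 12, with invariant factors (1,1,1,1,1,1,1,1,1,1,1,2).

Now H_k = ker ∂_k / im ∂_{k+1}, so:

  H_0: rank C_0 − rank ∂_1 = 10 − 8 = 2, and the invariant factors of ∂_1 are all 1, so H_0 ≅ Z^2.
  H_1: rank ker ∂_1 − rank ∂_2 = (21 − 8) − 12 = 1, and ∂_2 has invariant factor 2 > 1, so H_1 ≅ Z ⊕ Z/2.
  H_2: rank ker ∂_2 − rank ∂_3 = (12 − 12) − 0 = 0, and there is no ∂_3, so H_2 ≅ 0.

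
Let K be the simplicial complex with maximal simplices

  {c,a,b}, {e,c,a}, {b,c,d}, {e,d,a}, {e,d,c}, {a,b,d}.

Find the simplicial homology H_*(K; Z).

K has 5 vertices, 9 edges, 6 triangles.
rank ∂_0 = 0, rank ∂_1 = 4 ⇒ b_0 = 5 − 0 − 4 = 1; all invariant factors of ∂_1 are 1 so no torsion. So H_0 = Z.
rank ∂_1 = 4, rank ∂_2 = 5 ⇒ b_1 = 9 − 4 − 5 = 0; all invariant factors of ∂_2 are 1 so no torsion. So H_1 = 0.
rank ∂_2 = 5, rank ∂_3 = 0 ⇒ b_2 = 6 − 5 − 0 = 1. So H_2 = Z.

H_0 ≅ Z,  H_1 = 0,  H_2 ≅ Z.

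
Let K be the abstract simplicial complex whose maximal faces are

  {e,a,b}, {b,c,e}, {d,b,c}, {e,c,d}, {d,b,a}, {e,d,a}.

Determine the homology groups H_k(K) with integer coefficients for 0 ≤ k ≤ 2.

H_0 ≅ Z,  H_1 = 0,  H_2 ≅ Z.

Order the vertices as a < b < c < d < e. Listing each simplex with vertices in this order, K has dimension 2 with simplices:

  0-simplices (5): a, b, c, d, e
  1-simplices (9): ab, ad, ae, bc, bd, be, cd, ce, de
  2-simplices (6): abd, abe, ade, bcd, bce, cde

Hence C_0 ≅ Z^5, C_1 ≅ Z^9, C_2 ≅ Z^6.

Boundary ∂_1: C_1 → C_0 is given by ∂[p,q] = [q] − [p]. For instance
  ∂ce = e − c.
The resulting 5×9 matrix has rank 4, and its Smith normal form has invariant factors (1,1,1,1).

The boundary map ∂_2: C_2 → C_1 maps a triangle to the signed sum of its edges. For instance
  ∂ade = de − ae + ad,
  ∂cde = de − ce + cd.
The resulting 9×6 matrix has rank 5, and its Smith normal form has invariant factors (1,1,1,1,1).

Reading off H_k = ker ∂_k / im ∂_{k+1}:

  H_0: rank C_0 − rank ∂_1 = 5 − 4 = 1, and the invariant factors of ∂_1 are all 1, so H_0 ≅ Z.
  H_1: rank ker ∂_1 − rank ∂_2 = (9 − 4) − 5 = 0, and the invariant factors of ∂_2 are all 1, so H_1 ≅ 0.
  H_2: rank ker ∂_2 − rank ∂_3 = (6 − 5) − 0 = 1, and there is no ∂_3, so H_2 ≅ Z.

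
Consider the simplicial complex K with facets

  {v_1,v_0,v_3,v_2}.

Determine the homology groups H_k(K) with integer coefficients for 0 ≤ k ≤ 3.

H_0 = Z,  H_1 = 0,  H_2 = 0,  H_3 = 0.

Fix the vertex order v_0 < v_1 < v_2 < v_3 and write every simplex with vertices in increasing order. Then dim K = 3 and the simplices of K are:

  0-simplices (4): [v_0], [v_1], [v_2], [v_3]
  1-simplices (6): [v_0,v_1], [v_0,v_2], [v_0,v_3], [v_1,v_2], [v_1,v_3], [v_2,v_3]
  2-simplices (4): [v_0,v_1,v_2], [v_0,v_1,v_3], [v_0,v_2,v_3], [v_1,v_2,v_3]
  3-simplices (1): [v_0,v_1,v_2,v_3]

so the chain groups are C_0 ≅ Z^4, C_1 ≅ Z^6, C_2 ≅ Z^4, C_3 ≅ Z^1.

The boundary map ∂_1: C_1 → C_0 maps an edge to its endpoints' difference, ∂[p,q] = q − p.
The resulting 4×6 matrix has rank 3, and its Smith normal form has invariant factors (1,1,1).

The boundary map ∂_2: C_2 → C_1 sends each 2-simplex [p,q,r] to [q,r] − [p,r] + [p,q]. For instance
  ∂[v_0,v_1,v_2] = [v_1,v_2] − [v_0,v_2] + [v_0,v_1],
  ∂[v_1,v_2,v_3] = [v_2,v_3] − [v_1,v_3] + [v_1,v_2].
The 6×4 boundary matrix has rank 3 and Smith normal form diag(1,1,1).

∂_3: C_3 → C_2 sends each 3-simplex σ to the alternating sum Σ_i (−1)^i (σ with its i-th vertex removed). For instance
  ∂[v_0,v_1,v_2,v_3] = [v_1,v_2,v_3] − [v_0,v_2,v_3] + [v_0,v_1,v_3] − [v_0,v_1,v_2].
This gives a 4×1 integer matrix of rank 1; reducing to Smith normal form yields diagonal entries (1).

Reading off H_k = ker ∂_k / im ∂_{k+1}:

  H_0: rank C_0 − rank ∂_1 = 4 − 3 = 1, and the invariant factors of ∂_1 are all 1, so H_0 ≅ Z.
  H_1: rank ker ∂_1 − rank ∂_2 = (6 − 3) − 3 = 0, and the invariant factors of ∂_2 are all 1, so H_1 ≅ 0.
  H_2: rank ker ∂_2 − rank ∂_3 = (4 − 3) − 1 = 0, and the invariant factors of ∂_3 are all 1, so H_2 ≅ 0.
  H_3: rank ker ∂_3 − rank ∂_4 = (1 − 1) − 0 = 0, and there is no ∂_4, so H_3 ≅ 0.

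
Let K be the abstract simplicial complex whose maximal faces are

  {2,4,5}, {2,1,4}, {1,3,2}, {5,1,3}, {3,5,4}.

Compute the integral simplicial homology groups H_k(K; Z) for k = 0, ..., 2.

H_0 = Z,  H_1 = Z,  H_2 = 0.

K has 5 vertices, 10 edges, 5 triangles.
rank ∂_0 = 0, rank ∂_1 = 4 ⇒ b_0 = 5 − 0 − 4 = 1; all invariant factors of ∂_1 are 1 so no torsion. So H_0 ≅ Z.
rank ∂_1 = 4, rank ∂_2 = 5 ⇒ b_1 = 10 − 4 − 5 = 1; all invariant factors of ∂_2 are 1 so no torsion. So H_1 ≅ Z.
rank ∂_2 = 5, rank ∂_3 = 0 ⇒ b_2 = 5 − 5 − 0 = 0. So H_2 ≅ 0.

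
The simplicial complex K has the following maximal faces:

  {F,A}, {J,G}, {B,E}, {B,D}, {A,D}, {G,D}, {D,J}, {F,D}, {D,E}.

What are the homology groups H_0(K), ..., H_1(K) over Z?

H_0 = Z,  H_1 = Z^3.

Fix the vertex order A < B < D < E < F < G < J and write every simplex with vertices in increasing order. Then dim K = 1 and the simplices of K are:

  0-simplices (7): A, B, D, E, F, G, J
  1-simplices (9): AD, AF, BD, BE, DE, DF, DG, DJ, GJ

so the chain groups are C_0 ≅ Z^7, C_1 ≅ Z^9.

Boundary ∂_1: C_1 → C_0 sends each edge [p,q] (with p < q) to q − p. For instance
  ∂DE = E − D.
The resulting 7×9 matrix has rank 6, and its Smith normal form has invariant factors (1,1,1,1,1,1).

Now H_k = ker ∂_k / im ∂_{k+1}, so:

  H_0: rank C_0 − rank ∂_1 = 7 − 6 = 1, and the invariant factors of ∂_1 are all 1, so H_0 ≅ Z.
  H_1: rank ker ∂_1 − rank ∂_2 = (9 − 6) − 0 = 3, and there is no ∂_2, so H_1 ≅ Z^3.

(K is a triangulation of a wedge of 3 circles.)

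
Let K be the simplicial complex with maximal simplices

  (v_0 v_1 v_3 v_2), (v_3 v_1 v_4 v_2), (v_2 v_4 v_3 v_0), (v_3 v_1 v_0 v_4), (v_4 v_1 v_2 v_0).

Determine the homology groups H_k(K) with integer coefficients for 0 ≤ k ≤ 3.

H_0 ≅ Z,  H_1 = 0,  H_2 = 0,  H_3 ≅ Z.

Take the total order v_0 < v_1 < v_2 < v_3 < v_4 on the vertex set. Then K (dimension 3) consists of the simplices:

  0-simplices (5): [v_0], [v_1], [v_2], [v_3], [v_4]
  1-simplices (10): [v_0,v_1], [v_0,v_2], [v_0,v_3], [v_0,v_4], [v_1,v_2], [v_1,v_3], [v_1,v_4], [v_2,v_3], [v_2,v_4], [v_3,v_4]
  2-simplices (10): [v_0,v_1,v_2], [v_0,v_1,v_3], [v_0,v_1,v_4], [v_0,v_2,v_3], [v_0,v_2,v_4], [v_0,v_3,v_4], [v_1,v_2,v_3], [v_1,v_2,v_4], [v_1,v_3,v_4], [v_2,v_3,v_4]
  3-simplices (5): [v_0,v_1,v_2,v_3], [v_0,v_1,v_2,v_4], [v_0,v_1,v_3,v_4], [v_0,v_2,v_3,v_4], [v_1,v_2,v_3,v_4]

giving chain groups C_0 ≅ Z^5, C_1 ≅ Z^10, C_2 ≅ Z^10, C_3 ≅ Z^5.

∂_1: C_1 → C_0 is given by ∂[p,q] = [q] − [p]. For instance
  ∂[v_2,v_3] = [v_3] − [v_2].
As a 5×10 matrix over Z this has rank 4, with invariant factors (1,1,1,1).

The boundary map ∂_2: C_2 → C_1 maps a triangle to the signed sum of its edges. For instance
  ∂[v_1,v_2,v_4] = [v_2,v_4] − [v_1,v_4] + [v_1,v_2],
  ∂[v_0,v_2,v_4] = [v_2,v_4] − [v_0,v_4] + [v_0,v_2].
As a 10×10 matrix over Z this has rank 6, with invariant factors (1,1,1,1,1,1).

∂_3: C_3 → C_2 sends each 3-simplex σ to the alternating sum Σ_i (−1)^i (σ with its i-th vertex removed). For instance
  ∂[v_0,v_1,v_2,v_3] = [v_1,v_2,v_3] − [v_0,v_2,v_3] + [v_0,v_1,v_3] − [v_0,v_1,v_2],
  ∂[v_0,v_1,v_3,v_4] = [v_1,v_3,v_4] − [v_0,v_3,v_4] + [v_0,v_1,v_4] − [v_0,v_1,v_3].
The 10×5 boundary matrix has rank 4 and Smith normal form diag(1,1,1,1).

Reading off H_k = ker ∂_k / im ∂_{k+1}:

  H_0: rank C_0 − rank ∂_1 = 5 − 4 = 1, and the invariant factors of ∂_1 are all 1, so H_0 = Z.
  H_1: rank ker ∂_1 − rank ∂_2 = (10 − 4) − 6 = 0, and the invariant factors of ∂_2 are all 1, so H_1 = 0.
  H_2: rank ker ∂_2 − rank ∂_3 = (10 − 6) − 4 = 0, and the invariant factors of ∂_3 are all 1, so H_2 = 0.
  H_3: rank ker ∂_3 − rank ∂_4 = (5 − 4) − 0 = 1, and there is no ∂_4, so H_3 = Z.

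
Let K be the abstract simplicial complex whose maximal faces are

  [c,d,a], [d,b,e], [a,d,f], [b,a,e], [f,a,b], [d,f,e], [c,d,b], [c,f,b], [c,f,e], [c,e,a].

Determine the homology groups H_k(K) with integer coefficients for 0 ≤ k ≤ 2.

H_0 ≅ Z,  H_1 ≅ Z_2,  H_2 = 0.

Order the vertices as a < b < c < d < e < f. Listing each simplex with vertices in this order, K has dimension 2 with simplices:

  0-simplices (6): a, b, c, d, e, f
  1-simplices (15): ab, ac, ad, ae, af, bc, bd, be, bf, cd, ce, cf, de, df, ef
  2-simplices (10): abe, abf, acd, ace, adf, bcd, bcf, bde, cef, def

so the chain groups are C_0 ≅ Z^6, C_1 ≅ Z^15, C_2 ≅ Z^10.

∂_1: C_1 → C_0 is given by ∂[p,q] = [q] − [p].
As a 6×15 matrix over Z this has rank 5, with invariant factors (1,1,1,1,1).

The boundary map ∂_2: C_2 → C_1 acts by ∂[p,q,r] = [q,r] − [p,r] + [p,q]. For instance
  ∂ace = ce − ae + ac,
  ∂bcd = cd − bd + bc.
As a 15×10 matrix over Z this has rank 10, with invariant factors (1,1,1,1,1,1,1,1,1,2).

Computing H_k = (kernel of ∂_k) / (image of ∂_{k+1}):

  H_0: rank C_0 − rank ∂_1 = 6 − 5 = 1, and the invariant factors of ∂_1 are all 1, so H_0 = Z.
  H_1: rank ker ∂_1 − rank ∂_2 = (15 − 5) − 10 = 0, and ∂_2 has invariant factor 2 > 1, so H_1 = Z_2.
  H_2: rank ker ∂_2 − rank ∂_3 = (10 − 10) − 0 = 0, and there is no ∂_3, so H_2 = 0.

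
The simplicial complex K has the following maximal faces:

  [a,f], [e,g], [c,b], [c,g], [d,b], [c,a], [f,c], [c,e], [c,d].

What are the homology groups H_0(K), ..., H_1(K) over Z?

Take the total order a < b < c < d < e < f < g on the vertex set. Then K (dimension 1) consists of the simplices:

  0-simplices (7): a, b, c, d, e, f, g
  1-simplices (9): ac, af, bc, bd, cd, ce, cf, cg, eg

Hence C_0 ≅ Z^7, C_1 ≅ Z^9.

The boundary map ∂_1: C_1 → C_0 maps an edge to its endpoints' difference, ∂[p,q] = q − p. For instance
  ∂cf = f − c.
As a 7×9 matrix over Z this has rank 6, with invariant factors (1,1,1,1,1,1).

Now H_k = ker ∂_k / im ∂_{k+1}, so:

  H_0: rank C_0 − rank ∂_1 = 7 − 6 = 1, and the invariant factors of ∂_1 are all 1, so H_0 ≅ Z.
  H_1: rank ker ∂_1 − rank ∂_2 = (9 − 6) − 0 = 3, and there is no ∂_2, so H_1 ≅ Z^3.

H_0 = Z,  H_1 = Z^3.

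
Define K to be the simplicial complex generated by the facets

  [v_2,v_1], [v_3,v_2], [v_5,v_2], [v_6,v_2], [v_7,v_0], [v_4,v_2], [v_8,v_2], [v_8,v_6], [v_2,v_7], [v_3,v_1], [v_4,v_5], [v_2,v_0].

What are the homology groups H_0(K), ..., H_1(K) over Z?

We work with the vertex ordering v_0 < v_1 < v_2 < v_3 < v_4 < v_5 < v_6 < v_7 < v_8. The simplices of K, each written with vertices in increasing order, are:

  0-simplices (9): [v_0], [v_1], [v_2], [v_3], [v_4], [v_5], [v_6], [v_7], [v_8]
  1-simplices (12): [v_0,v_2], [v_0,v_7], [v_1,v_2], [v_1,v_3], [v_2,v_3], [v_2,v_4], [v_2,v_5], [v_2,v_6], [v_2,v_7], [v_2,v_8], [v_4,v_5], [v_6,v_8]

giving chain groups C_0 ≅ Z^9, C_1 ≅ Z^12.

The boundary map ∂_1: C_1 → C_0 maps an edge to its endpoints' difference, ∂[p,q] = q − p.
This gives a 9×12 integer matrix of rank 8; reducing to Smith normal form yields diagonal entries (1,1,1,1,1,1,1,1).

Computing H_k = (kernel of ∂_k) / (image of ∂_{k+1}):

  H_0: rank C_0 − rank ∂_1 = 9 − 8 = 1, and the invariant factors of ∂_1 are all 1, so H_0 = Z.
  H_1: rank ker ∂_1 − rank ∂_2 = (12 − 8) − 0 = 4, and there is no ∂_2, so H_1 = Z^4.

H_0 ≅ Z,  H_1 ≅ Z^4.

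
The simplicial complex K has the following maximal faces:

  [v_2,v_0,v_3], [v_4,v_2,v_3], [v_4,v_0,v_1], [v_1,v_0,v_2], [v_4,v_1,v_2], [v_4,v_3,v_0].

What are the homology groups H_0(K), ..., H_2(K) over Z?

Take the total order v_0 < v_1 < v_2 < v_3 < v_4 on the vertex set. Then K (dimension 2) consists of the simplices:

  0-simplices (5): [v_0], [v_1], [v_2], [v_3], [v_4]
  1-simplices (9): [v_0,v_1], [v_0,v_2], [v_0,v_3], [v_0,v_4], [v_1,v_2], [v_1,v_4], [v_2,v_3], [v_2,v_4], [v_3,v_4]
  2-simplices (6): [v_0,v_1,v_2], [v_0,v_1,v_4], [v_0,v_2,v_3], [v_0,v_3,v_4], [v_1,v_2,v_4], [v_2,v_3,v_4]

giving chain groups C_0 ≅ Z^5, C_1 ≅ Z^9, C_2 ≅ Z^6.

Boundary ∂_1: C_1 → C_0 sends each edge [p,q] (with p < q) to q − p.
This gives a 5×9 integer matrix of rank 4; reducing to Smith normal form yields diagonal entries (1,1,1,1).

∂_2: C_2 → C_1 sends each 2-simplex [p,q,r] to [q,r] − [p,r] + [p,q]. For instance
  ∂[v_0,v_1,v_2] = [v_1,v_2] − [v_0,v_2] + [v_0,v_1],
  ∂[v_0,v_3,v_4] = [v_3,v_4] − [v_0,v_4] + [v_0,v_3].
This gives a 9×6 integer matrix of rank 5; reducing to Smith normal form yields diagonal entries (1,1,1,1,1).

Reading off H_k = ker ∂_k / im ∂_{k+1}:

  H_0: rank C_0 − rank ∂_1 = 5 − 4 = 1, and the invariant factors of ∂_1 are all 1, so H_0 = Z.
  H_1: rank ker ∂_1 − rank ∂_2 = (9 − 4) − 5 = 0, and the invariant factors of ∂_2 are all 1, so H_1 = 0.
  H_2: rank ker ∂_2 − rank ∂_3 = (6 − 5) − 0 = 1, and there is no ∂_3, so H_2 = Z.

As a check, the Euler characteristic is 5 − 9 + 6 = 2, which agrees with 1 − 0 + 1 = 2.
(K is a triangulation of the 2-sphere S^2.)

H_0 = Z,  H_1 = 0,  H_2 = Z.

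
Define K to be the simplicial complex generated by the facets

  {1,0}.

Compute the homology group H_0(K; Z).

Order the vertices as 0 < 1. Listing each simplex with vertices in this order, K has dimension 1 with simplices:

  0-simplices (2): [0], [1]
  1-simplices (1): [0,1]

Hence C_0 ≅ Z^2, C_1 ≅ Z^1.

The boundary map ∂_1: C_1 → C_0 maps an edge to its endpoints' difference, ∂[p,q] = q − p. For instance
  ∂[0,1] = [1] − [0].
The resulting 2×1 matrix has rank 1, and its Smith normal form has invariant factors (1).

From H_k ≅ ker(∂_k) / im(∂_{k+1}) we obtain:

  H_0: rank C_0 − rank ∂_1 = 2 − 1 = 1, and the invariant factors of ∂_1 are all 1, so H_0 ≅ Z.

H_0 = Z.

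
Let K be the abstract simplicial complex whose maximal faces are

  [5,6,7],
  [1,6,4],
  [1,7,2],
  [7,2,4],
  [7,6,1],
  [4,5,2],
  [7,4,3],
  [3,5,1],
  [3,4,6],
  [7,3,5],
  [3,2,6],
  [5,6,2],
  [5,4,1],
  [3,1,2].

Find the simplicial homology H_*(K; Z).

H_0 = Z,  H_1 = Z^2,  H_2 = Z.

Order the vertices as 1 < 2 < 3 < 4 < 5 < 6 < 7. Listing each simplex with vertices in this order, K has dimension 2 with simplices:

  0-simplices (7): [1], [2], [3], [4], [5], [6], [7]
  1-simplices (21): [1,2], [1,3], [1,4], [1,5], [1,6], [1,7], [2,3], [2,4], [2,5], [2,6], [2,7], [3,4], [3,5], [3,6], [3,7], [4,5], [4,6], [4,7], [5,6], [5,7], [6,7]
  2-simplices (14): [1,2,3], [1,2,7], [1,3,5], [1,4,5], [1,4,6], [1,6,7], [2,3,6], [2,4,5], [2,4,7], [2,5,6], [3,4,6], [3,4,7], [3,5,7], [5,6,7]

Hence C_0 ≅ Z^7, C_1 ≅ Z^21, C_2 ≅ Z^14.

The boundary map ∂_1: C_1 → C_0 maps an edge to its endpoints' difference, ∂[p,q] = q − p. For instance
  ∂[2,7] = [7] − [2].
The 7×21 boundary matrix has rank 6 and Smith normal form diag(1,1,1,1,1,1).

The boundary map ∂_2: C_2 → C_1 acts by ∂[p,q,r] = [q,r] − [p,r] + [p,q]. For instance
  ∂[1,4,5] = [4,5] − [1,5] + [1,4],
  ∂[3,4,6] = [4,6] − [3,6] + [3,4].
This gives a 21×14 integer matrix of rank 13; reducing to Smith normal form yields diagonal entries (1,1,1,1,1,1,1,1,1,1,1,1,1).

Computing H_k = (kernel of ∂_k) / (image of ∂_{k+1}):

  H_0: rank C_0 − rank ∂_1 = 7 − 6 = 1, and the invariant factors of ∂_1 are all 1, so H_0 = Z.
  H_1: rank ker ∂_1 − rank ∂_2 = (21 − 6) − 13 = 2, and the invariant factors of ∂_2 are all 1, so H_1 = Z^2.
  H_2: rank ker ∂_2 − rank ∂_3 = (14 − 13) − 0 = 1, and there is no ∂_3, so H_2 = Z.

As a check, the Euler characteristic is 7 − 21 + 14 = 0, which agrees with 1 − 2 + 1 = 0.
(K is a triangulation of the torus T^2.)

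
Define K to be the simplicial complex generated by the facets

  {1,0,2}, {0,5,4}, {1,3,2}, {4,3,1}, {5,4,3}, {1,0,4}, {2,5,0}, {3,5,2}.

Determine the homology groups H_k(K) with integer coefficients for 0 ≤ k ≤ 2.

K has 6 vertices, 12 edges, 8 triangles.
rank ∂_0 = 0, rank ∂_1 = 5 ⇒ b_0 = 6 − 0 − 5 = 1; all invariant factors of ∂_1 are 1 so no torsion. So H_0 = Z.
rank ∂_1 = 5, rank ∂_2 = 7 ⇒ b_1 = 12 − 5 − 7 = 0; all invariant factors of ∂_2 are 1 so no torsion. So H_1 = 0.
rank ∂_2 = 7, rank ∂_3 = 0 ⇒ b_2 = 8 − 7 − 0 = 1. So H_2 = Z.

H_0 ≅ Z,  H_1 = 0,  H_2 ≅ Z.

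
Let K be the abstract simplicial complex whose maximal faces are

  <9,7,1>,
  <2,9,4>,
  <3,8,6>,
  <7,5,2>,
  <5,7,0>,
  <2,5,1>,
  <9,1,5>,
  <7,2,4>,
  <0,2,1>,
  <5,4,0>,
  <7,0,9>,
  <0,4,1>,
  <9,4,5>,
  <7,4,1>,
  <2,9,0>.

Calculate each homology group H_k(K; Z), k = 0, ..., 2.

H_0 = Z^2,  H_1 = Z^2,  H_2 = Z.

Take the total order 0 < 1 < 2 < 3 < 4 < 5 < 6 < 7 < 8 < 9 on the vertex set. Then K (dimension 2) consists of the simplices:

  0-simplices (10): [0], [1], [2], [3], [4], [5], [6], [7], [8], [9]
  1-simplices (24): (24 of them)
  2-simplices (15): [0,1,2], [0,1,4], [0,2,9], [0,4,5], [0,5,7], [0,7,9], [1,2,5], [1,4,7], [1,5,9], [1,7,9], [2,4,7], [2,4,9], [2,5,7], [3,6,8], [4,5,9]

Hence C_0 ≅ Z^10, C_1 ≅ Z^24, C_2 ≅ Z^15.

Boundary ∂_1: C_1 → C_0 is given by ∂[p,q] = [q] − [p]. For instance
  ∂[4,5] = [5] − [4].
The resulting 10×24 matrix has rank 8, and its Smith normal form has invariant factors (1,1,1,1,1,1,1,1).

The boundary map ∂_2: C_2 → C_1 acts by ∂[p,q,r] = [q,r] − [p,r] + [p,q]. For instance
  ∂[0,4,5] = [4,5] − [0,5] + [0,4],
  ∂[0,2,9] = [2,9] − [0,9] + [0,2].
This gives a 24×15 integer matrix of rank 14; reducing to Smith normal form yields diagonal entries (1,1,1,1,1,1,1,1,1,1,1,1,1,1).

Reading off H_k = ker ∂_k / im ∂_{k+1}:

  H_0: rank C_0 − rank ∂_1 = 10 − 8 = 2, and the invariant factors of ∂_1 are all 1, so H_0 ≅ Z^2.
  H_1: rank ker ∂_1 − rank ∂_2 = (24 − 8) − 14 = 2, and the invariant factors of ∂_2 are all 1, so H_1 ≅ Z^2.
  H_2: rank ker ∂_2 − rank ∂_3 = (15 − 14) − 0 = 1, and there is no ∂_3, so H_2 ≅ Z.

(K is a triangulation of the disjoint union of the torus T^2 and the 2-simplex.)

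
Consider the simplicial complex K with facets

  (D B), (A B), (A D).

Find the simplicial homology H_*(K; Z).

Take the total order A < B < D on the vertex set. Then K (dimension 1) consists of the simplices:

  0-simplices (3): A, B, D
  1-simplices (3): AB, AD, BD

giving chain groups C_0 ≅ Z^3, C_1 ≅ Z^3.

∂_1: C_1 → C_0 sends each edge [p,q] (with p < q) to q − p.
As a 3×3 matrix over Z this has rank 2, with invariant factors (1,1).

From H_k ≅ ker(∂_k) / im(∂_{k+1}) we obtain:

  H_0: rank C_0 − rank ∂_1 = 3 − 2 = 1, and the invariant factors of ∂_1 are all 1, so H_0 ≅ Z.
  H_1: rank ker ∂_1 − rank ∂_2 = (3 − 2) − 0 = 1, and there is no ∂_2, so H_1 ≅ Z.

As a check, the Euler characteristic is 3 − 3 = 0, which agrees with 1 − 1 = 0.

H_0 = Z,  H_1 = Z.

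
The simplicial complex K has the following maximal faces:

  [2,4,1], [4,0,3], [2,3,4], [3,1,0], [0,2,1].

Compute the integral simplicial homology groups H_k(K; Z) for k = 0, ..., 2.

Take the total order 0 < 1 < 2 < 3 < 4 on the vertex set. Then K (dimension 2) consists of the simplices:

  0-simplices (5): [0], [1], [2], [3], [4]
  1-simplices (10): [0,1], [0,2], [0,3], [0,4], [1,2], [1,3], [1,4], [2,3], [2,4], [3,4]
  2-simplices (5): [0,1,2], [0,1,3], [0,3,4], [1,2,4], [2,3,4]

so the chain groups are C_0 ≅ Z^5, C_1 ≅ Z^10, C_2 ≅ Z^5.

The boundary map ∂_1: C_1 → C_0 is given by ∂[p,q] = [q] − [p]. For instance
  ∂[0,4] = [4] − [0].
This gives a 5×10 integer matrix of rank 4; reducing to Smith normal form yields diagonal entries (1,1,1,1).

∂_2: C_2 → C_1 acts by ∂[p,q,r] = [q,r] − [p,r] + [p,q]. For instance
  ∂[0,3,4] = [3,4] − [0,4] + [0,3],
  ∂[2,3,4] = [3,4] − [2,4] + [2,3].
The resulting 10×5 matrix has rank 5, and its Smith normal form has invariant factors (1,1,1,1,1).

Now H_k = ker ∂_k / im ∂_{k+1}, so:

  H_0: rank C_0 − rank ∂_1 = 5 − 4 = 1, and the invariant factors of ∂_1 are all 1, so H_0 ≅ Z.
  H_1: rank ker ∂_1 − rank ∂_2 = (10 − 4) − 5 = 1, and the invariant factors of ∂_2 are all 1, so H_1 ≅ Z.
  H_2: rank ker ∂_2 − rank ∂_3 = (5 − 5) − 0 = 0, and there is no ∂_3, so H_2 ≅ 0.

As a check, the Euler characteristic is 5 − 10 + 5 = 0, which agrees with 1 − 1 + 0 = 0.

H_0 = Z,  H_1 = Z,  H_2 = 0.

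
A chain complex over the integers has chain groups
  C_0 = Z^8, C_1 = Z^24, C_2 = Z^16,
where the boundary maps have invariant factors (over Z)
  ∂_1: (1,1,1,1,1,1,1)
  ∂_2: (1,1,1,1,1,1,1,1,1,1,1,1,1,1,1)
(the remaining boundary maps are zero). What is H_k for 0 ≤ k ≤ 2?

H_0 ≅ Z,  H_1 ≅ Z^2,  H_2 ≅ Z.

H_0: b_0 = 8 − 0 − 7 = 1; torsion from ∂_1 factors > 1: none. So H_0 ≅ Z.
H_1: b_1 = 24 − 7 − 15 = 2; torsion from ∂_2 factors > 1: none. So H_1 ≅ Z^2.
H_2: b_2 = 16 − 15 − 0 = 1; torsion from ∂_3 factors > 1: none. So H_2 ≅ Z.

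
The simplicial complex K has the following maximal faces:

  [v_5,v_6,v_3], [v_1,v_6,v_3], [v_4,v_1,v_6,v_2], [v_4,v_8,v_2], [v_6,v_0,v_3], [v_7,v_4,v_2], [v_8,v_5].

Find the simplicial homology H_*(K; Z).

H_0 ≅ Z,  H_1 ≅ Z,  H_2 = 0,  H_3 = 0.

We work with the vertex ordering v_0 < v_1 < v_2 < v_3 < v_4 < v_5 < v_6 < v_7 < v_8. The simplices of K, each written with vertices in increasing order, are:

  0-simplices (9): [v_0], [v_1], [v_2], [v_3], [v_4], [v_5], [v_6], [v_7], [v_8]
  1-simplices (17): (17 of them)
  2-simplices (9): [v_0,v_3,v_6], [v_1,v_2,v_4], [v_1,v_2,v_6], [v_1,v_3,v_6], [v_1,v_4,v_6], [v_2,v_4,v_6], [v_2,v_4,v_7], [v_2,v_4,v_8], [v_3,v_5,v_6]
  3-simplices (1): [v_1,v_2,v_4,v_6]

Hence C_0 ≅ Z^9, C_1 ≅ Z^17, C_2 ≅ Z^9, C_3 ≅ Z^1.

The boundary map ∂_1: C_1 → C_0 maps an edge to its endpoints' difference, ∂[p,q] = q − p.
This gives a 9×17 integer matrix of rank 8; reducing to Smith normal form yields diagonal entries (1,1,1,1,1,1,1,1).

The boundary map ∂_2: C_2 → C_1 sends each 2-simplex [p,q,r] to [q,r] − [p,r] + [p,q]. For instance
  ∂[v_0,v_3,v_6] = [v_3,v_6] − [v_0,v_6] + [v_0,v_3],
  ∂[v_1,v_2,v_6] = [v_2,v_6] − [v_1,v_6] + [v_1,v_2].
The resulting 17×9 matrix has rank 8, and its Smith normal form has invariant factors (1,1,1,1,1,1,1,1).

Boundary ∂_3: C_3 → C_2 sends each 3-simplex σ to the alternating sum Σ_i (−1)^i (σ with its i-th vertex removed). For instance
  ∂[v_1,v_2,v_4,v_6] = [v_2,v_4,v_6] − [v_1,v_4,v_6] + [v_1,v_2,v_6] − [v_1,v_2,v_4].
This gives a 9×1 integer matrix of rank 1; reducing to Smith normal form yields diagonal entries (1).

Reading off H_k = ker ∂_k / im ∂_{k+1}:

  H_0: rank C_0 − rank ∂_1 = 9 − 8 = 1, and the invariant factors of ∂_1 are all 1, so H_0 = Z.
  H_1: rank ker ∂_1 − rank ∂_2 = (17 − 8) − 8 = 1, and the invariant factors of ∂_2 are all 1, so H_1 = Z.
  H_2: rank ker ∂_2 − rank ∂_3 = (9 − 8) − 1 = 0, and the invariant factors of ∂_3 are all 1, so H_2 = 0.
  H_3: rank ker ∂_3 − rank ∂_4 = (1 − 1) − 0 = 0, and there is no ∂_4, so H_3 = 0.

As a check, the Euler characteristic is 9 − 17 + 9 − 1 = 0, which agrees with 1 − 1 + 0 − 0 = 0.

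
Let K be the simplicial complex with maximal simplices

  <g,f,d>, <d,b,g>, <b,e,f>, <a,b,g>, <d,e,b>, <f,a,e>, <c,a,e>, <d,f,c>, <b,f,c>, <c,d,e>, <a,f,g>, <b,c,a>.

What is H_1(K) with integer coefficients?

Fix the vertex order a < b < c < d < e < f < g and write every simplex with vertices in increasing order. Then dim K = 2 and the simplices of K are:

  0-simplices (7): a, b, c, d, e, f, g
  1-simplices (18): ab, ac, ae, af, ag, bc, bd, be, bf, bg, cd, ce, cf, de, df, dg, ef, fg
  2-simplices (12): abc, abg, ace, aef, afg, bcf, bde, bdg, bef, cde, cdf, dfg

so the chain groups are C_0 ≅ Z^7, C_1 ≅ Z^18, C_2 ≅ Z^12.

Boundary ∂_1: C_1 → C_0 maps an edge to its endpoints' difference, ∂[p,q] = q − p. For instance
  ∂bd = d − b.
The resulting 7×18 matrix has rank 6, and its Smith normal form has invariant factors (1,1,1,1,1,1).

The boundary map ∂_2: C_2 → C_1 maps a triangle to the signed sum of its edges. For instance
  ∂cdf = df − cf + cd,
  ∂aef = ef − af + ae.
The resulting 18×12 matrix has rank 12, and its Smith normal form has invariant factors (1,1,1,1,1,1,1,1,1,1,1,2).

Reading off H_k = ker ∂_k / im ∂_{k+1}:

  H_1: rank ker ∂_1 − rank ∂_2 = (18 − 6) − 12 = 0, and ∂_2 has invariant factor 2 > 1, so H_1 ≅ Z/2.

H_1 = Z/2.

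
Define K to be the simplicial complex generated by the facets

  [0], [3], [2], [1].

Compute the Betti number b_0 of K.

b_0 = 4.

Take the total order 0 < 1 < 2 < 3 on the vertex set. Then K (dimension 0) consists of the simplices:

  0-simplices (4): [0], [1], [2], [3]

giving chain groups C_0 ≅ Z^4.

Computing H_k = (kernel of ∂_k) / (image of ∂_{k+1}):

  H_0: rank C_0 − rank ∂_1 = 4 − 0 = 4, and there is no ∂_1, so H_0 ≅ Z^4.

Hence the Betti numbers are b_0 = 4.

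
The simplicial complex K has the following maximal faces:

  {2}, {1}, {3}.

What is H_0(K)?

H_0 ≅ Z^3.

K has 3 vertices.
rank ∂_0 = 0, rank ∂_1 = 0 ⇒ b_0 = 3 − 0 − 0 = 3. So H_0 ≅ Z^3.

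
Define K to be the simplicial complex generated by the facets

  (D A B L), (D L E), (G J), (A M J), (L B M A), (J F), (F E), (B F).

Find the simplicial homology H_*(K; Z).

Fix the vertex order A < B < D < E < F < G < J < L < M and write every simplex with vertices in increasing order. Then dim K = 3 and the simplices of K are:

  0-simplices (9): A, B, D, E, F, G, J, L, M
  1-simplices (17): AB, AD, AJ, AL, AM, BD, BF, BL, BM, DE, DL, EF, EL, FJ, GJ, JM, LM
  2-simplices (9): ABD, ABL, ABM, ADL, AJM, ALM, BDL, BLM, DEL
  3-simplices (2): ABDL, ABLM

giving chain groups C_0 ≅ Z^9, C_1 ≅ Z^17, C_2 ≅ Z^9, C_3 ≅ Z^2.

Boundary ∂_1: C_1 → C_0 is given by ∂[p,q] = [q] − [p].
As a 9×17 matrix over Z this has rank 8, with invariant factors (1,1,1,1,1,1,1,1).

The boundary map ∂_2: C_2 → C_1 acts by ∂[p,q,r] = [q,r] − [p,r] + [p,q]. For instance
  ∂AJM = JM − AM + AJ,
  ∂BLM = LM − BM + BL.
The resulting 17×9 matrix has rank 7, and its Smith normal form has invariant factors (1,1,1,1,1,1,1).

The boundary map ∂_3: C_3 → C_2 sends each 3-simplex σ to the alternating sum Σ_i (−1)^i (σ with its i-th vertex removed). For instance
  ∂ABLM = BLM − ALM + ABM − ABL,
  ∂ABDL = BDL − ADL + ABL − ABD.
This gives a 9×2 integer matrix of rank 2; reducing to Smith normal form yields diagonal entries (1,1).

Reading off H_k = ker ∂_k / im ∂_{k+1}:

  H_0: rank C_0 − rank ∂_1 = 9 − 8 = 1, and the invariant factors of ∂_1 are all 1, so H_0 ≅ Z.
  H_1: rank ker ∂_1 − rank ∂_2 = (17 − 8) − 7 = 2, and the invariant factors of ∂_2 are all 1, so H_1 ≅ Z^2.
  H_2: rank ker ∂_2 − rank ∂_3 = (9 − 7) − 2 = 0, and the invariant factors of ∂_3 are all 1, so H_2 ≅ 0.
  H_3: rank ker ∂_3 − rank ∂_4 = (2 − 2) − 0 = 0, and there is no ∂_4, so H_3 ≅ 0.

H_0 = Z,  H_1 = Z^2,  H_2 = 0,  H_3 = 0.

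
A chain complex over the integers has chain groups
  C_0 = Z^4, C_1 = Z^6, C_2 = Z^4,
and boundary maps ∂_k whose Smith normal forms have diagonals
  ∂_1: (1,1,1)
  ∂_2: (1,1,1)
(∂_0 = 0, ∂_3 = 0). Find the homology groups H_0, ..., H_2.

H_0: b_0 = 4 − 0 − 3 = 1; torsion from ∂_1 factors > 1: none. So H_0 = Z.
H_1: b_1 = 6 − 3 − 3 = 0; torsion from ∂_2 factors > 1: none. So H_1 = 0.
H_2: b_2 = 4 − 3 − 0 = 1; torsion from ∂_3 factors > 1: none. So H_2 = Z.

H_0 = Z,  H_1 = 0,  H_2 = Z.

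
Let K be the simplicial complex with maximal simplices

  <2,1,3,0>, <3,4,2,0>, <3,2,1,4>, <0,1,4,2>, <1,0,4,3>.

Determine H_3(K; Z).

H_3 = Z.

We work with the vertex ordering 0 < 1 < 2 < 3 < 4. The simplices of K, each written with vertices in increasing order, are:

  0-simplices (5): [0], [1], [2], [3], [4]
  1-simplices (10): [0,1], [0,2], [0,3], [0,4], [1,2], [1,3], [1,4], [2,3], [2,4], [3,4]
  2-simplices (10): [0,1,2], [0,1,3], [0,1,4], [0,2,3], [0,2,4], [0,3,4], [1,2,3], [1,2,4], [1,3,4], [2,3,4]
  3-simplices (5): [0,1,2,3], [0,1,2,4], [0,1,3,4], [0,2,3,4], [1,2,3,4]

Hence C_0 ≅ Z^5, C_1 ≅ Z^10, C_2 ≅ Z^10, C_3 ≅ Z^5.

The boundary map ∂_1: C_1 → C_0 maps an edge to its endpoints' difference, ∂[p,q] = q − p. For instance
  ∂[2,3] = [3] − [2].
The resulting 5×10 matrix has rank 4, and its Smith normal form has invariant factors (1,1,1,1).

∂_2: C_2 → C_1 maps a triangle to the signed sum of its edges. For instance
  ∂[1,3,4] = [3,4] − [1,4] + [1,3],
  ∂[0,1,2] = [1,2] − [0,2] + [0,1].
The 10×10 boundary matrix has rank 6 and Smith normal form diag(1,1,1,1,1,1).

The boundary map ∂_3: C_3 → C_2 sends each 3-simplex σ to the alternating sum Σ_i (−1)^i (σ with its i-th vertex removed). For instance
  ∂[0,1,2,4] = [1,2,4] − [0,2,4] + [0,1,4] − [0,1,2],
  ∂[0,1,2,3] = [1,2,3] − [0,2,3] + [0,1,3] − [0,1,2].
The 10×5 boundary matrix has rank 4 and Smith normal form diag(1,1,1,1).

Now H_k = ker ∂_k / im ∂_{k+1}, so:

  H_3: rank ker ∂_3 − rank ∂_4 = (5 − 4) − 0 = 1, and there is no ∂_4, so H_3 ≅ Z.

(K is a triangulation of the 3-sphere S^3.)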